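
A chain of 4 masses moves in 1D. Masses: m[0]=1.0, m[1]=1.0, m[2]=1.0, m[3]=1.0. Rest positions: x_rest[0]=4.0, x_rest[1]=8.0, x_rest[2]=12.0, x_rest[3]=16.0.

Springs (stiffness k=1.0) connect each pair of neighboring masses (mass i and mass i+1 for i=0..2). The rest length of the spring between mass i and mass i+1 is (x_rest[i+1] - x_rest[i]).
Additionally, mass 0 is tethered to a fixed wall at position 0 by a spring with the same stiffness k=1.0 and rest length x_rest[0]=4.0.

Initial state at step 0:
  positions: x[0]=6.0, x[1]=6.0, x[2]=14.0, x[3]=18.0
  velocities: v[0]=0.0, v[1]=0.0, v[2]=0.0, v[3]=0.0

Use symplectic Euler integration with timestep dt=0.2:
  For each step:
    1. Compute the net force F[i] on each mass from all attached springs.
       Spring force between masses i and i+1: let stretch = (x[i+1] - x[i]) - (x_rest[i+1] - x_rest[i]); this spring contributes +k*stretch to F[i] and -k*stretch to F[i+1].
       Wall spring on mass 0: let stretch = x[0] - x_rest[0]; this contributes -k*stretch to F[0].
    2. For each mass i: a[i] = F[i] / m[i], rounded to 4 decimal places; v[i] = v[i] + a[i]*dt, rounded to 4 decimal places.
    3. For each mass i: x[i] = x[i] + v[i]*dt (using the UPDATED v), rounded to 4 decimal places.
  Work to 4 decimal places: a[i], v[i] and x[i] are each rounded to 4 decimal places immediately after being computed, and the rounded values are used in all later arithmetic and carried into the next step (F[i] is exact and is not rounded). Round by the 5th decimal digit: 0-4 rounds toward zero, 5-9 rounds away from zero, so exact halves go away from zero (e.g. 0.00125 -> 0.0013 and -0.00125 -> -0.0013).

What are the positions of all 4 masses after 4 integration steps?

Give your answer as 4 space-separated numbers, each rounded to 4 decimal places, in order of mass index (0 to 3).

Step 0: x=[6.0000 6.0000 14.0000 18.0000] v=[0.0000 0.0000 0.0000 0.0000]
Step 1: x=[5.7600 6.3200 13.8400 18.0000] v=[-1.2000 1.6000 -0.8000 0.0000]
Step 2: x=[5.3120 6.9184 13.5456 17.9936] v=[-2.2400 2.9920 -1.4720 -0.0320]
Step 3: x=[4.7158 7.7176 13.1640 17.9693] v=[-2.9811 3.9962 -1.9078 -0.1216]
Step 4: x=[4.0510 8.6146 12.7568 17.9128] v=[-3.3239 4.4851 -2.0360 -0.2827]

Answer: 4.0510 8.6146 12.7568 17.9128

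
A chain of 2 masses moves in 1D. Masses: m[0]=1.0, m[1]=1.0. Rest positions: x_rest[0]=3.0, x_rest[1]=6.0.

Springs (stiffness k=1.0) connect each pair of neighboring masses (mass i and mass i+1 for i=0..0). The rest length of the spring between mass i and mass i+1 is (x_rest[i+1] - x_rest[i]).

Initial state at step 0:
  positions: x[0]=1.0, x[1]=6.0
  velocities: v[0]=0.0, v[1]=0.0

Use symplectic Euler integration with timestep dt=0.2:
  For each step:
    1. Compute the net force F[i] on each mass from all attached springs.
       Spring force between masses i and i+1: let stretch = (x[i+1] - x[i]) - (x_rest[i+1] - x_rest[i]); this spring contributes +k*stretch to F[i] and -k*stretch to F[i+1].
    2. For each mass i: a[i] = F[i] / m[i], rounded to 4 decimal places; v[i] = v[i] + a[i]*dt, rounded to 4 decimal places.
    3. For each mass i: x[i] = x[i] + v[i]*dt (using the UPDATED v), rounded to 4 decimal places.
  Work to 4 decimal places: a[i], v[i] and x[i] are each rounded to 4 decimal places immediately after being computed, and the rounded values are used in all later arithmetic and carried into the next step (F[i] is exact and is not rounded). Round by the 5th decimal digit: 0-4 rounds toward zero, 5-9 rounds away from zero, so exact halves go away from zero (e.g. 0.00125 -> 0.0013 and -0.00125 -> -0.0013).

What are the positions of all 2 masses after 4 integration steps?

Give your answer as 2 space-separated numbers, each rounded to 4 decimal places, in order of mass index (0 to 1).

Step 0: x=[1.0000 6.0000] v=[0.0000 0.0000]
Step 1: x=[1.0800 5.9200] v=[0.4000 -0.4000]
Step 2: x=[1.2336 5.7664] v=[0.7680 -0.7680]
Step 3: x=[1.4485 5.5515] v=[1.0746 -1.0746]
Step 4: x=[1.7075 5.2925] v=[1.2952 -1.2952]

Answer: 1.7075 5.2925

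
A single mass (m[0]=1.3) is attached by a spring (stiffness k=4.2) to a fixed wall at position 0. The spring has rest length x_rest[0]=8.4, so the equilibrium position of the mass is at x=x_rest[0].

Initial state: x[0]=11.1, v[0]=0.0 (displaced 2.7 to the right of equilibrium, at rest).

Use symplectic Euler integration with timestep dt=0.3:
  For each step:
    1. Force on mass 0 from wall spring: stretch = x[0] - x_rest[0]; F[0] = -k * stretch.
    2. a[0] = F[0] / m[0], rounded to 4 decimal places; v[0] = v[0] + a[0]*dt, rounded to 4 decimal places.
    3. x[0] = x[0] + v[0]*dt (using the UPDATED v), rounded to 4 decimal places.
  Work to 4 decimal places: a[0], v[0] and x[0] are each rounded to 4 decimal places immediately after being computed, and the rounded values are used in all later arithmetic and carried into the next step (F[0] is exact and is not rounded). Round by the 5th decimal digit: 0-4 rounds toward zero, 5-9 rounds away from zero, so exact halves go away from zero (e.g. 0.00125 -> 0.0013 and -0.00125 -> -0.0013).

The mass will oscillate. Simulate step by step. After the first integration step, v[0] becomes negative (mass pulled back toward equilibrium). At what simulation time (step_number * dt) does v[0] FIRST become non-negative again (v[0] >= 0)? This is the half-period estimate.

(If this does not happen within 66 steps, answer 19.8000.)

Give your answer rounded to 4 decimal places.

Answer: 1.8000

Derivation:
Step 0: x=[11.1000] v=[0.0000]
Step 1: x=[10.3149] v=[-2.6169]
Step 2: x=[8.9730] v=[-4.4729]
Step 3: x=[7.4645] v=[-5.0283]
Step 4: x=[6.2280] v=[-4.1216]
Step 5: x=[5.6231] v=[-2.0164]
Step 6: x=[5.8256] v=[0.6751]
First v>=0 after going negative at step 6, time=1.8000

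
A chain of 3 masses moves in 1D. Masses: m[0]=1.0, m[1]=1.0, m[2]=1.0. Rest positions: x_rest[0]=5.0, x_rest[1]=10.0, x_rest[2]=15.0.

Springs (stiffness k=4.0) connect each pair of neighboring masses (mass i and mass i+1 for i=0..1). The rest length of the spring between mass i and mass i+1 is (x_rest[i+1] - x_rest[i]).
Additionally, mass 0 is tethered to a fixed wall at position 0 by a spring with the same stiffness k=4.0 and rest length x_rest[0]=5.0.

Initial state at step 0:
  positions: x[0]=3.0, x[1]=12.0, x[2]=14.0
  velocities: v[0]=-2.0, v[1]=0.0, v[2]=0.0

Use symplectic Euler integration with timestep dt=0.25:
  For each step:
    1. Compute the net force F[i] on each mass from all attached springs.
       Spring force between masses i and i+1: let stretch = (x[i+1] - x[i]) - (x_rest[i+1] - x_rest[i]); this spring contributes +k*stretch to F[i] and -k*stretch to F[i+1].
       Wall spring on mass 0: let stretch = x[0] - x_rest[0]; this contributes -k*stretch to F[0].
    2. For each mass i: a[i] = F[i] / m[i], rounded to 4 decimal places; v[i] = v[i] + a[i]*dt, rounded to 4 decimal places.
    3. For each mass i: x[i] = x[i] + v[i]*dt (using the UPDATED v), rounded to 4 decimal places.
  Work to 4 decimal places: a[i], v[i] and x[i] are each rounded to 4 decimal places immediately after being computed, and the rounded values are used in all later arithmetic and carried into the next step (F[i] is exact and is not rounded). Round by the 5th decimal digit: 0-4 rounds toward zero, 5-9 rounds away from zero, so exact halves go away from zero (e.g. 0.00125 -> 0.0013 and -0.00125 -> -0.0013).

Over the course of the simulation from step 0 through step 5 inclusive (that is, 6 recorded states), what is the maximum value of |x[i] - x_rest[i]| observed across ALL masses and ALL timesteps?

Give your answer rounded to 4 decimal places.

Answer: 2.8594

Derivation:
Step 0: x=[3.0000 12.0000 14.0000] v=[-2.0000 0.0000 0.0000]
Step 1: x=[4.0000 10.2500 14.7500] v=[4.0000 -7.0000 3.0000]
Step 2: x=[5.5625 8.0625 15.6250] v=[6.2500 -8.7500 3.5000]
Step 3: x=[6.3594 7.1406 15.8594] v=[3.1875 -3.6875 0.9375]
Step 4: x=[5.7617 8.2031 15.1641] v=[-2.3907 4.2501 -2.7813]
Step 5: x=[4.3340 10.3955 13.9785] v=[-5.7110 8.7697 -4.7423]
Max displacement = 2.8594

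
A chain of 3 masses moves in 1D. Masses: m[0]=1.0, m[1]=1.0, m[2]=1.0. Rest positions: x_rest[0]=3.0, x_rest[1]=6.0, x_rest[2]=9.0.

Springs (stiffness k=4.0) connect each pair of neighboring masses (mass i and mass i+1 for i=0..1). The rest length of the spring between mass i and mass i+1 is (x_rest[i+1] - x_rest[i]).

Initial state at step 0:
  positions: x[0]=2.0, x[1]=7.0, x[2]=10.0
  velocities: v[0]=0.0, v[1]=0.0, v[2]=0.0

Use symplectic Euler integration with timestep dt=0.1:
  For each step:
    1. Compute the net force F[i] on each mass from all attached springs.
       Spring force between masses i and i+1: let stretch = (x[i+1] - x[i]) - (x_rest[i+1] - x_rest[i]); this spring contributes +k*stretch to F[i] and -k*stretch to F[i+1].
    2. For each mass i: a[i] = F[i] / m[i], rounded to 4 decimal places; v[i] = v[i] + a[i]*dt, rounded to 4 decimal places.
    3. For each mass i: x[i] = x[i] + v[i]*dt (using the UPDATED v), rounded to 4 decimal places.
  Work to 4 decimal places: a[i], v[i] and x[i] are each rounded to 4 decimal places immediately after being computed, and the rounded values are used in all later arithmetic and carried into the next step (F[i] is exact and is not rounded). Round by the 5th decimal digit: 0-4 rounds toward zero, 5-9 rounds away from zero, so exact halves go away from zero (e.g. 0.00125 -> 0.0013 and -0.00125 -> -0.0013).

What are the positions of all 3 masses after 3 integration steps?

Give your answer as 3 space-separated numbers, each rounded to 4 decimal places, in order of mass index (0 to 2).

Answer: 2.4486 6.5669 9.9845

Derivation:
Step 0: x=[2.0000 7.0000 10.0000] v=[0.0000 0.0000 0.0000]
Step 1: x=[2.0800 6.9200 10.0000] v=[0.8000 -0.8000 0.0000]
Step 2: x=[2.2336 6.7696 9.9968] v=[1.5360 -1.5040 -0.0320]
Step 3: x=[2.4486 6.5669 9.9845] v=[2.1504 -2.0275 -0.1229]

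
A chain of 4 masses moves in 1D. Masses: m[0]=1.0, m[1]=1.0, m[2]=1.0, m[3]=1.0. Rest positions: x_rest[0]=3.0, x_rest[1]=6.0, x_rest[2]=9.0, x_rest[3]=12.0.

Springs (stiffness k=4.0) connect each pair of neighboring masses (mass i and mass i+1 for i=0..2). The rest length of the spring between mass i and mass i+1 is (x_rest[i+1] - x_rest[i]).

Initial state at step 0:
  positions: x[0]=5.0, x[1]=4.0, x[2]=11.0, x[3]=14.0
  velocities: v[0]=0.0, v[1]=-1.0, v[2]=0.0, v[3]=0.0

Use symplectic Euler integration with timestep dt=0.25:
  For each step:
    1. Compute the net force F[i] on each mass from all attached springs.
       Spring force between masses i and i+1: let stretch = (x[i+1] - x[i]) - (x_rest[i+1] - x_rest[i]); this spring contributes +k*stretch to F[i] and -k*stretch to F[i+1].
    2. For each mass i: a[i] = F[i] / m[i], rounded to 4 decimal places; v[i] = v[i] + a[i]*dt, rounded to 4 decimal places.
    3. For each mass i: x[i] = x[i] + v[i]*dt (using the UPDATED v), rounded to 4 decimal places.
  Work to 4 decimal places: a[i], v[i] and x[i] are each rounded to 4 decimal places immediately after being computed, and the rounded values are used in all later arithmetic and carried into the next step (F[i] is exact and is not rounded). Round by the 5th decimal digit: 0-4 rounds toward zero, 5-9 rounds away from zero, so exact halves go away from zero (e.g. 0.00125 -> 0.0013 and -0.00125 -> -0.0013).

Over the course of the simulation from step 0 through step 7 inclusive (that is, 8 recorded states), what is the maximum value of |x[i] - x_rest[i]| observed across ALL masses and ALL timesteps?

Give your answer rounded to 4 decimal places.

Step 0: x=[5.0000 4.0000 11.0000 14.0000] v=[0.0000 -1.0000 0.0000 0.0000]
Step 1: x=[4.0000 5.7500 10.0000 14.0000] v=[-4.0000 7.0000 -4.0000 0.0000]
Step 2: x=[2.6875 8.1250 8.9375 13.7500] v=[-5.2500 9.5000 -4.2500 -1.0000]
Step 3: x=[1.9844 9.3438 8.8750 13.0469] v=[-2.8125 4.8750 -0.2500 -2.8125]
Step 4: x=[2.3711 8.6055 9.9727 12.0508] v=[1.5469 -2.9532 4.3907 -3.9844]
Step 5: x=[3.5664 6.6504 11.2481 11.2852] v=[4.7813 -7.8204 5.1016 -3.0625]
Step 6: x=[4.7827 5.0737 11.3834 11.2603] v=[4.8653 -6.3067 0.5410 -0.0996]
Step 7: x=[5.3218 5.0017 9.9105 12.0162] v=[2.1563 -0.2880 -5.8918 3.0235]
Max displacement = 3.3438

Answer: 3.3438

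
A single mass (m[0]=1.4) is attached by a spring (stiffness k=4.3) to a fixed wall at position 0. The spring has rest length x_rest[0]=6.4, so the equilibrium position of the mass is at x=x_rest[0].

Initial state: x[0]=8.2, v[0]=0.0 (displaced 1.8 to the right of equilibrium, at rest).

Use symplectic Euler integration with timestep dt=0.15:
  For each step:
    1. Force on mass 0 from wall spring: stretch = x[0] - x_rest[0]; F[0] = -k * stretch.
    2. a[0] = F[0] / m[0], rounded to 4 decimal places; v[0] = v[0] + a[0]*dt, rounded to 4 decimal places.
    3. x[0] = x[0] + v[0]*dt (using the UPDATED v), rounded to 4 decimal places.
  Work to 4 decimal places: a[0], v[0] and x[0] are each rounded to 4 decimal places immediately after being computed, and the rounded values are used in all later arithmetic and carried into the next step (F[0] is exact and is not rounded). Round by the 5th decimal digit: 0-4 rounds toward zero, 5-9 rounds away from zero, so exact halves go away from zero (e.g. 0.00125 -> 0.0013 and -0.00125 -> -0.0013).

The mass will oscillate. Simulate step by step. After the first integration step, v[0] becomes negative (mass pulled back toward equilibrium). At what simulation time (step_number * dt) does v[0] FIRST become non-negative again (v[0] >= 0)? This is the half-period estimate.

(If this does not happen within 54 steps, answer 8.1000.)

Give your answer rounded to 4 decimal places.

Answer: 1.8000

Derivation:
Step 0: x=[8.2000] v=[0.0000]
Step 1: x=[8.0756] v=[-0.8293]
Step 2: x=[7.8354] v=[-1.6013]
Step 3: x=[7.4960] v=[-2.2626]
Step 4: x=[7.0809] v=[-2.7675]
Step 5: x=[6.6187] v=[-3.0812]
Step 6: x=[6.1414] v=[-3.1820]
Step 7: x=[5.6820] v=[-3.0629]
Step 8: x=[5.2722] v=[-2.7321]
Step 9: x=[4.9403] v=[-2.2125]
Step 10: x=[4.7093] v=[-1.5400]
Step 11: x=[4.5951] v=[-0.7611]
Step 12: x=[4.6057] v=[0.0704]
First v>=0 after going negative at step 12, time=1.8000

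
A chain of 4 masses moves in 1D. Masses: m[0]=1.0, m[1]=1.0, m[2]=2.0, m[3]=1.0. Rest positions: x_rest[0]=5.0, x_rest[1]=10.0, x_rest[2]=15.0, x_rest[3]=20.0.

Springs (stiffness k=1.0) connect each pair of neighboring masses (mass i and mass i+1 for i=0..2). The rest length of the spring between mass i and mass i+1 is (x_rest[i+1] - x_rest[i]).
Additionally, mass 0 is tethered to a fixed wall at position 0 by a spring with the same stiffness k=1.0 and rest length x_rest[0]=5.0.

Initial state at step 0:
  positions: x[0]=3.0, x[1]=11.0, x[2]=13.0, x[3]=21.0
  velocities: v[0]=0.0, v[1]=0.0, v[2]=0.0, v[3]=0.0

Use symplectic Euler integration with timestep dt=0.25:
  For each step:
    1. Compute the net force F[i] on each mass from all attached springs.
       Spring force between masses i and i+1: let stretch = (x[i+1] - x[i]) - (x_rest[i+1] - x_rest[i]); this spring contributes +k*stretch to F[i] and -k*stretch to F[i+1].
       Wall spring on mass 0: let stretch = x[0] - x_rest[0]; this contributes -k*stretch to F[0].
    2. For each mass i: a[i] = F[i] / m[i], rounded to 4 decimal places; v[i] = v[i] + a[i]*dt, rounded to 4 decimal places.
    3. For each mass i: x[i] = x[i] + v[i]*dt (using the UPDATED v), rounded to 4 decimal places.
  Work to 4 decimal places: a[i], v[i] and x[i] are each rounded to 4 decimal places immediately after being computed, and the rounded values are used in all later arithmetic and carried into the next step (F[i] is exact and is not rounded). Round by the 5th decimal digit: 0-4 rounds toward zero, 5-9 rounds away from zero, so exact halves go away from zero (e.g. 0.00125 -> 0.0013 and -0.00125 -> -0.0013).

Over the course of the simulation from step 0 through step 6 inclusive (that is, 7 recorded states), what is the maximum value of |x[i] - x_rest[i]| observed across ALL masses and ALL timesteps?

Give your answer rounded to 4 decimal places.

Answer: 2.5779

Derivation:
Step 0: x=[3.0000 11.0000 13.0000 21.0000] v=[0.0000 0.0000 0.0000 0.0000]
Step 1: x=[3.3125 10.6250 13.1875 20.8125] v=[1.2500 -1.5000 0.7500 -0.7500]
Step 2: x=[3.8750 9.9531 13.5332 20.4609] v=[2.2500 -2.6875 1.3828 -1.4063]
Step 3: x=[4.5752 9.1251 13.9835 19.9889] v=[2.8008 -3.3120 1.8013 -1.8882]
Step 4: x=[5.2738 8.3164 14.4697 19.4540] v=[2.7945 -3.2349 1.9447 -2.1396]
Step 5: x=[5.8330 7.7021 14.9194 18.9201] v=[2.2367 -2.4572 1.7986 -2.1357]
Step 6: x=[6.1444 7.4221 15.2685 18.4486] v=[1.2457 -1.1202 1.3965 -1.8859]
Max displacement = 2.5779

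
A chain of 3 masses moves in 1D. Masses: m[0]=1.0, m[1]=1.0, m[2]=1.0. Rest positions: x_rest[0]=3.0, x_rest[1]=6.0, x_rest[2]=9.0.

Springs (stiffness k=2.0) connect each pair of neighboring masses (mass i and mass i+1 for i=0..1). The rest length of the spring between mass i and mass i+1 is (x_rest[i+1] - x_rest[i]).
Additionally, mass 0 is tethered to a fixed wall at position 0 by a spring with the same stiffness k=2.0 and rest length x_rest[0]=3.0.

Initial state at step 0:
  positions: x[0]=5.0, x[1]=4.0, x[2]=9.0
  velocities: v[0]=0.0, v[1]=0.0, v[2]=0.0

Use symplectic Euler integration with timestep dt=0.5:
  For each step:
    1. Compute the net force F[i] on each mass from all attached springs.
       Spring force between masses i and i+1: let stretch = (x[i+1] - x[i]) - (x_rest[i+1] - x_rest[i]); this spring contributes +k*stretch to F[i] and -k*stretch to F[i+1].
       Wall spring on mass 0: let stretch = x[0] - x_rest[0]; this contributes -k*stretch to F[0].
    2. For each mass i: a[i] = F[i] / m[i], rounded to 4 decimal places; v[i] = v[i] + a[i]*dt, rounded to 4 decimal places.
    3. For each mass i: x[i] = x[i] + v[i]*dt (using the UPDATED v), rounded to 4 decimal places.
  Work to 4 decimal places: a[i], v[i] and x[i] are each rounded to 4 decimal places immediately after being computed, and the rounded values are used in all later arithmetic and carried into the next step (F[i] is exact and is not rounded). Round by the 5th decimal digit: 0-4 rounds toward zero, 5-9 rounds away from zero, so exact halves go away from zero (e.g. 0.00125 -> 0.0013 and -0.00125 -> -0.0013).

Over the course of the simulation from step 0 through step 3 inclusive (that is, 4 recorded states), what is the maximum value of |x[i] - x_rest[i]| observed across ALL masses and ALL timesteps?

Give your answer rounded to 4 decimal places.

Answer: 2.5000

Derivation:
Step 0: x=[5.0000 4.0000 9.0000] v=[0.0000 0.0000 0.0000]
Step 1: x=[2.0000 7.0000 8.0000] v=[-6.0000 6.0000 -2.0000]
Step 2: x=[0.5000 8.0000 8.0000] v=[-3.0000 2.0000 0.0000]
Step 3: x=[2.5000 5.2500 9.5000] v=[4.0000 -5.5000 3.0000]
Max displacement = 2.5000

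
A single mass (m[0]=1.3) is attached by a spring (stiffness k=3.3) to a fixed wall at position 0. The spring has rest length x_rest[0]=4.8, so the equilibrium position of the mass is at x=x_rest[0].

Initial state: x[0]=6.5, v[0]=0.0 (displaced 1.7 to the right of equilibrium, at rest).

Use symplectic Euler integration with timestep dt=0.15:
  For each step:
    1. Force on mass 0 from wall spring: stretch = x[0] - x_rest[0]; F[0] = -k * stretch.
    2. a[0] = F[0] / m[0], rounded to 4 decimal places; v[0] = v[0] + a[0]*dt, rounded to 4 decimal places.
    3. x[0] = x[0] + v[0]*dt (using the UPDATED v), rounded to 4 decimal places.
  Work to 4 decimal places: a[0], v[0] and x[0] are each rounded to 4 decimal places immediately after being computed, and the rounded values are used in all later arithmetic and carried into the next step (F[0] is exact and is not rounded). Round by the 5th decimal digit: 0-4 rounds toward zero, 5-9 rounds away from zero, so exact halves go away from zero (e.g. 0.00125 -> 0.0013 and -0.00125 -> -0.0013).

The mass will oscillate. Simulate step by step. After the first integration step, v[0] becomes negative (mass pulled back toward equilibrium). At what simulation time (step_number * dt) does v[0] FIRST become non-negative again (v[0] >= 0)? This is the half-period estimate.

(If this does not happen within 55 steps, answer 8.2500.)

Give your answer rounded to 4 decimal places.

Step 0: x=[6.5000] v=[0.0000]
Step 1: x=[6.4029] v=[-0.6473]
Step 2: x=[6.2143] v=[-1.2576]
Step 3: x=[5.9449] v=[-1.7961]
Step 4: x=[5.6101] v=[-2.2320]
Step 5: x=[5.2290] v=[-2.5405]
Step 6: x=[4.8234] v=[-2.7039]
Step 7: x=[4.4165] v=[-2.7128]
Step 8: x=[4.0315] v=[-2.5668]
Step 9: x=[3.6904] v=[-2.2742]
Step 10: x=[3.4126] v=[-1.8517]
Step 11: x=[3.2141] v=[-1.3234]
Step 12: x=[3.1062] v=[-0.7195]
Step 13: x=[3.0950] v=[-0.0746]
Step 14: x=[3.1812] v=[0.5746]
First v>=0 after going negative at step 14, time=2.1000

Answer: 2.1000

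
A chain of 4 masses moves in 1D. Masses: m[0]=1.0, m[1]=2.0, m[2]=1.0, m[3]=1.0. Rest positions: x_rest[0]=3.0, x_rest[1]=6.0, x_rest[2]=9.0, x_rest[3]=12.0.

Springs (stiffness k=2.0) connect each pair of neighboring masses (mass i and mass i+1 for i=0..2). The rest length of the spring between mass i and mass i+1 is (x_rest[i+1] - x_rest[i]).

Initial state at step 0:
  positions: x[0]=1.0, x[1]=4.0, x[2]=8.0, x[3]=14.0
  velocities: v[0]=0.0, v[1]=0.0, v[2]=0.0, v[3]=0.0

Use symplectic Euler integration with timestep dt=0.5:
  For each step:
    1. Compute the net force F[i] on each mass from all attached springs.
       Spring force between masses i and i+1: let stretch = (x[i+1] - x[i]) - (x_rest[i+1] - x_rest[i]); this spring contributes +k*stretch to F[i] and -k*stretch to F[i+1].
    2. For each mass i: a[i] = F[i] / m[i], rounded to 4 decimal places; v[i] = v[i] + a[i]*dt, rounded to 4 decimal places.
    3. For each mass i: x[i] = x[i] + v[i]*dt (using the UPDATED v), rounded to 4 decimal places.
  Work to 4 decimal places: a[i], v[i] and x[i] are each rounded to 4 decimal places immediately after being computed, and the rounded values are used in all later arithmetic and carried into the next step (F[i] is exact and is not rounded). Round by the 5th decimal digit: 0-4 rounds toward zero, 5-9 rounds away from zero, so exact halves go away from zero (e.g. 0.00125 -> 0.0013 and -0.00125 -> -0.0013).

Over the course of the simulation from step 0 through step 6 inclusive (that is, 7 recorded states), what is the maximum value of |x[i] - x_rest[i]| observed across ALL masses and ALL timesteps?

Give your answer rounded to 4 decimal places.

Step 0: x=[1.0000 4.0000 8.0000 14.0000] v=[0.0000 0.0000 0.0000 0.0000]
Step 1: x=[1.0000 4.2500 9.0000 12.5000] v=[0.0000 0.5000 2.0000 -3.0000]
Step 2: x=[1.1250 4.8750 9.3750 10.7500] v=[0.2500 1.2500 0.7500 -3.5000]
Step 3: x=[1.6250 5.6875 8.1875 9.8125] v=[1.0000 1.6250 -2.3750 -1.8750]
Step 4: x=[2.6563 6.1094 6.5625 9.5625] v=[2.0625 0.8438 -3.2500 -0.5000]
Step 5: x=[3.9141 5.7813 6.2110 9.3125] v=[2.5156 -0.6562 -0.7031 -0.5000]
Step 6: x=[4.6055 5.0938 7.1954 9.0118] v=[1.3828 -1.3750 1.9687 -0.6015]
Max displacement = 2.9882

Answer: 2.9882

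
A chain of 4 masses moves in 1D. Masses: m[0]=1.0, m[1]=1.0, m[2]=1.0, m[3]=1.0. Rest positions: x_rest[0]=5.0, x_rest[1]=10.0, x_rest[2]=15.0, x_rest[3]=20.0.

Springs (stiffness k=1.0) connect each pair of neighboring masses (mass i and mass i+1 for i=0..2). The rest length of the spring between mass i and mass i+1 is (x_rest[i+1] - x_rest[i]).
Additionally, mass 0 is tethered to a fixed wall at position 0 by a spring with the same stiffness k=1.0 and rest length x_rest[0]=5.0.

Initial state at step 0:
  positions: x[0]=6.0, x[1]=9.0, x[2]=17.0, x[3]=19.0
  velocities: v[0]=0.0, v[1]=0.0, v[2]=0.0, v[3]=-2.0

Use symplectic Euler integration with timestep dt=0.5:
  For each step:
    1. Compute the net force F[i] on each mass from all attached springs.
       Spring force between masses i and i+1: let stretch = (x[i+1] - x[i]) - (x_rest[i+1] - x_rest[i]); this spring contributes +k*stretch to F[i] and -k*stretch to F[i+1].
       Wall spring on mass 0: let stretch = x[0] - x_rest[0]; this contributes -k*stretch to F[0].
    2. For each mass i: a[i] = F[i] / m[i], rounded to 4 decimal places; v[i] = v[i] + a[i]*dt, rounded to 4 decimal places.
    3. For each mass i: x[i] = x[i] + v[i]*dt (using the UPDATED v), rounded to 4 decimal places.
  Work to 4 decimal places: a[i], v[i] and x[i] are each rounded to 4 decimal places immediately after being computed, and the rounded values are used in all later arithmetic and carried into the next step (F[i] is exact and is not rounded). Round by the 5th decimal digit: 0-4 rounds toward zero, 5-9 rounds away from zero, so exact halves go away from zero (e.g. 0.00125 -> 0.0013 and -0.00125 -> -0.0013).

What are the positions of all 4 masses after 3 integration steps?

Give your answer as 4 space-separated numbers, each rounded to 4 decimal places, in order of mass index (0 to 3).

Answer: 4.2969 11.5782 12.3750 19.0157

Derivation:
Step 0: x=[6.0000 9.0000 17.0000 19.0000] v=[0.0000 0.0000 0.0000 -2.0000]
Step 1: x=[5.2500 10.2500 15.5000 18.7500] v=[-1.5000 2.5000 -3.0000 -0.5000]
Step 2: x=[4.4375 11.5625 13.5000 18.9375] v=[-1.6250 2.6250 -4.0000 0.3750]
Step 3: x=[4.2969 11.5782 12.3750 19.0157] v=[-0.2813 0.0313 -2.2500 0.1563]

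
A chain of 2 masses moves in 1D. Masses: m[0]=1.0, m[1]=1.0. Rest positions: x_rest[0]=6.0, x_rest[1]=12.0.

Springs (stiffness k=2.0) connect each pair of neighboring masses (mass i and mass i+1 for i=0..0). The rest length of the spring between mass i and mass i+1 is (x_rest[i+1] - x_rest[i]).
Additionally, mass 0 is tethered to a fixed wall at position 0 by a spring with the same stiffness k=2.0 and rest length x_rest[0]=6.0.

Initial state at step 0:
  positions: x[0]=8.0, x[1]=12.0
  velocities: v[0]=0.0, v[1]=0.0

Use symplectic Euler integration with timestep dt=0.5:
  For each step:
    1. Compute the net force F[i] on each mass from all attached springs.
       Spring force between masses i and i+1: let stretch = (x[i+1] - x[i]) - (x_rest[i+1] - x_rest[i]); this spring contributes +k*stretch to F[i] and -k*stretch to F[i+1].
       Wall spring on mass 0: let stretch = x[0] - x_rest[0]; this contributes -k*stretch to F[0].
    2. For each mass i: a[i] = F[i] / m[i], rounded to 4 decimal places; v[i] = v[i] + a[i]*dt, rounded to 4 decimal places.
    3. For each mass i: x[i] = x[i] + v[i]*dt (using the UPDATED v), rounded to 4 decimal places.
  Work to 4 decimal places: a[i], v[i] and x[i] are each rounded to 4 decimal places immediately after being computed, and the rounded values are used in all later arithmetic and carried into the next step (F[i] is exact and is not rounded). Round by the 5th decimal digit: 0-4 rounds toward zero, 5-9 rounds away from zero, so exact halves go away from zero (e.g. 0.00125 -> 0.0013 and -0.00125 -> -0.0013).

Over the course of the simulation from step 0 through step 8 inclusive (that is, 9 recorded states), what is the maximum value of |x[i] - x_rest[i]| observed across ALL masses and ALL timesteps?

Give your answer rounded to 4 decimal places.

Step 0: x=[8.0000 12.0000] v=[0.0000 0.0000]
Step 1: x=[6.0000 13.0000] v=[-4.0000 2.0000]
Step 2: x=[4.5000 13.5000] v=[-3.0000 1.0000]
Step 3: x=[5.2500 12.5000] v=[1.5000 -2.0000]
Step 4: x=[7.0000 10.8750] v=[3.5000 -3.2500]
Step 5: x=[7.1875 10.3125] v=[0.3750 -1.1250]
Step 6: x=[5.3438 11.1875] v=[-3.6875 1.7500]
Step 7: x=[3.7500 12.1407] v=[-3.1876 1.9063]
Step 8: x=[4.4766 11.8985] v=[1.4531 -0.4844]
Max displacement = 2.2500

Answer: 2.2500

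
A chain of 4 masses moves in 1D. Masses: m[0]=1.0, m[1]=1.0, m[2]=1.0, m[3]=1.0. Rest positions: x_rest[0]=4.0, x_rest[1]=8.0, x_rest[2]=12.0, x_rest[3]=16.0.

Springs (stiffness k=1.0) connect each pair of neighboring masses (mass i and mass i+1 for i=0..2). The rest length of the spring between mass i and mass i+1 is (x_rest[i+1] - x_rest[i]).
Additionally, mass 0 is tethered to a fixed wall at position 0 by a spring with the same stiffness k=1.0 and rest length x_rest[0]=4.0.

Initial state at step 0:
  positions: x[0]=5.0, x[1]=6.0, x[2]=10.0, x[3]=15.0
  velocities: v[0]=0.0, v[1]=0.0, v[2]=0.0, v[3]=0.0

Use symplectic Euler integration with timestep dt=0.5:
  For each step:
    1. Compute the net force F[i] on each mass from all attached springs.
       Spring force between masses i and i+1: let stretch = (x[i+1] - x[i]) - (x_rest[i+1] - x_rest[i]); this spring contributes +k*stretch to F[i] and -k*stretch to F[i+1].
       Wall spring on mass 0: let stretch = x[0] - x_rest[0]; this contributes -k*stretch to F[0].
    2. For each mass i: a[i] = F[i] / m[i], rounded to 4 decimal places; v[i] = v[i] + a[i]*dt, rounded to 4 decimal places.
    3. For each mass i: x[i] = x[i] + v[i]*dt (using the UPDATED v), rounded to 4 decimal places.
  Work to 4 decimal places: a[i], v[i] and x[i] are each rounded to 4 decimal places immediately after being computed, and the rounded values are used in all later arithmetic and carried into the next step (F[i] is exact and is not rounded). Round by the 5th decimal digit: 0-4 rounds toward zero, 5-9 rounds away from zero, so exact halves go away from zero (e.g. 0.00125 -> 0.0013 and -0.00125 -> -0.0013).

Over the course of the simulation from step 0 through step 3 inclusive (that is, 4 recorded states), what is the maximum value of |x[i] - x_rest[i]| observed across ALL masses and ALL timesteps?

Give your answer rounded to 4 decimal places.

Answer: 2.0469

Derivation:
Step 0: x=[5.0000 6.0000 10.0000 15.0000] v=[0.0000 0.0000 0.0000 0.0000]
Step 1: x=[4.0000 6.7500 10.2500 14.7500] v=[-2.0000 1.5000 0.5000 -0.5000]
Step 2: x=[2.6875 7.6875 10.7500 14.3750] v=[-2.6250 1.8750 1.0000 -0.7500]
Step 3: x=[1.9531 8.1407 11.3907 14.0938] v=[-1.4688 0.9063 1.2813 -0.5625]
Max displacement = 2.0469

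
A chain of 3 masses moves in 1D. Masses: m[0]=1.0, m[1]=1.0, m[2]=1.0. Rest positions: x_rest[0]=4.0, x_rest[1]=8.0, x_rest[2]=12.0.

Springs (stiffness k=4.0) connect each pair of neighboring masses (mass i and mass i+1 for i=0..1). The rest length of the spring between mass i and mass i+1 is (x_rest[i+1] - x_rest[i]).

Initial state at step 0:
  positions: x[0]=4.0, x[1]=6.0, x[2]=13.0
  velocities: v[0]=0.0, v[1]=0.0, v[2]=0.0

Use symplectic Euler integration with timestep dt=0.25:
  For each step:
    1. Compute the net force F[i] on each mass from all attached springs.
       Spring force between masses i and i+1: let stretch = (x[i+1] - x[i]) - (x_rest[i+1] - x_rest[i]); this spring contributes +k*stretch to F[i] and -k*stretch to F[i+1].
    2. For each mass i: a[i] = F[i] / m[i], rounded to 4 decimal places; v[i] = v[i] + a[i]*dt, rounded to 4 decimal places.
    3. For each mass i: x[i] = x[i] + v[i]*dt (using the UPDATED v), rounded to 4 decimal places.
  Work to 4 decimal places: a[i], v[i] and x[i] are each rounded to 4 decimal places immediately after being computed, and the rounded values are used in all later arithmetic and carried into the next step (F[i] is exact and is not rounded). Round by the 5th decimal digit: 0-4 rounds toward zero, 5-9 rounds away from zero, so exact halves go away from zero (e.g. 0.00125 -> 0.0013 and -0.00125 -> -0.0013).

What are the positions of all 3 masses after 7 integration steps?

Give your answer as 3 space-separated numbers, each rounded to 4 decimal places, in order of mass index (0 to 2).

Step 0: x=[4.0000 6.0000 13.0000] v=[0.0000 0.0000 0.0000]
Step 1: x=[3.5000 7.2500 12.2500] v=[-2.0000 5.0000 -3.0000]
Step 2: x=[2.9375 8.8125 11.2500] v=[-2.2500 6.2500 -4.0000]
Step 3: x=[2.8438 9.5156 10.6406] v=[-0.3750 2.8125 -2.4375]
Step 4: x=[3.4180 8.8320 10.7500] v=[2.2968 -2.7343 0.4375]
Step 5: x=[4.3457 7.2744 11.3799] v=[3.7108 -6.2303 2.5195]
Step 6: x=[5.0056 6.0110 11.9834] v=[2.6395 -5.0535 2.4140]
Step 7: x=[4.9168 5.9894 12.0938] v=[-0.3551 -0.0865 0.4416]

Answer: 4.9168 5.9894 12.0938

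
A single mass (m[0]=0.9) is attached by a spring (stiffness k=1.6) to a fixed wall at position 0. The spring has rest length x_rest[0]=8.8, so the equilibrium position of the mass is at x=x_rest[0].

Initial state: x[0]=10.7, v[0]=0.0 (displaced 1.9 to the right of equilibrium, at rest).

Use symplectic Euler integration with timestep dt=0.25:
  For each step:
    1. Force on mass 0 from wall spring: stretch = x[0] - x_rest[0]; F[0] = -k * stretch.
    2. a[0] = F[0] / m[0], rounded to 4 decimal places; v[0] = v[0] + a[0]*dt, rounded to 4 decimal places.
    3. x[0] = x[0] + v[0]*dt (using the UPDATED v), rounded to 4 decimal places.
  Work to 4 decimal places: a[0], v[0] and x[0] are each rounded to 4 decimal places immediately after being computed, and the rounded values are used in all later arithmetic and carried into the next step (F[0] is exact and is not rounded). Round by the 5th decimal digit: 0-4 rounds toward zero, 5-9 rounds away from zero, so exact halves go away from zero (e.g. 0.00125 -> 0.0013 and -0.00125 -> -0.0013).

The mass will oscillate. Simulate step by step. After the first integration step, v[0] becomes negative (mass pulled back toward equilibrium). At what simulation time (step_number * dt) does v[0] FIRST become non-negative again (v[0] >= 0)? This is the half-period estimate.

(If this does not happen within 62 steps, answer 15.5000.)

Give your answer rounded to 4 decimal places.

Step 0: x=[10.7000] v=[0.0000]
Step 1: x=[10.4889] v=[-0.8445]
Step 2: x=[10.0901] v=[-1.5951]
Step 3: x=[9.5480] v=[-2.1685]
Step 4: x=[8.9228] v=[-2.5010]
Step 5: x=[8.2839] v=[-2.5556]
Step 6: x=[7.7024] v=[-2.3262]
Step 7: x=[7.2428] v=[-1.8384]
Step 8: x=[6.9562] v=[-1.1463]
Step 9: x=[6.8745] v=[-0.3268]
Step 10: x=[7.0068] v=[0.5290]
First v>=0 after going negative at step 10, time=2.5000

Answer: 2.5000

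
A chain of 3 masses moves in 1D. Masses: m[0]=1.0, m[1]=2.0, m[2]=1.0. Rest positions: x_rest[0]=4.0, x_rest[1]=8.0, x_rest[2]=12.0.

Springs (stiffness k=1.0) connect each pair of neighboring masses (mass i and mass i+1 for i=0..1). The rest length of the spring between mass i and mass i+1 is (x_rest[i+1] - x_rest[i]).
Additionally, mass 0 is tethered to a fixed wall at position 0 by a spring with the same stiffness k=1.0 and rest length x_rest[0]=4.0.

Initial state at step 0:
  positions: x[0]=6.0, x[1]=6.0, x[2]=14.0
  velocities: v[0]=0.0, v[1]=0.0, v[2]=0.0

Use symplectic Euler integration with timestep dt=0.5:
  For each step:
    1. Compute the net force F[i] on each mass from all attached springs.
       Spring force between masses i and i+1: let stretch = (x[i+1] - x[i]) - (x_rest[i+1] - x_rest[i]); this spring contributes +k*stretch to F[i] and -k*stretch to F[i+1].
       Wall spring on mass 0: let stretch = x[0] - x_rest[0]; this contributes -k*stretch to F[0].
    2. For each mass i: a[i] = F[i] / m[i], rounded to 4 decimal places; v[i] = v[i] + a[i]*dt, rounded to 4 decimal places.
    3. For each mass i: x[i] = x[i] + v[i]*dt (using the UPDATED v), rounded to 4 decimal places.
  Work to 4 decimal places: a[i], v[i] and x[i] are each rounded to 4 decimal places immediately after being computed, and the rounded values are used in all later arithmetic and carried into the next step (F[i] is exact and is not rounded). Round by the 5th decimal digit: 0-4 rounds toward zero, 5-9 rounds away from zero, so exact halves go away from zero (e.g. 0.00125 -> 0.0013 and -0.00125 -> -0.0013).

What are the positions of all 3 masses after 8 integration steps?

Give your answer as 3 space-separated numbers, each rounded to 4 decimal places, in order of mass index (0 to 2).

Answer: 6.3761 6.5720 13.3719

Derivation:
Step 0: x=[6.0000 6.0000 14.0000] v=[0.0000 0.0000 0.0000]
Step 1: x=[4.5000 7.0000 13.0000] v=[-3.0000 2.0000 -2.0000]
Step 2: x=[2.5000 8.4375 11.5000] v=[-4.0000 2.8750 -3.0000]
Step 3: x=[1.3594 9.5157 10.2344] v=[-2.2813 2.1563 -2.5313]
Step 4: x=[1.9180 9.6642 9.7891] v=[1.1172 0.2969 -0.8907]
Step 5: x=[3.9337 8.8600 10.3126] v=[4.0313 -1.6085 1.0469]
Step 6: x=[6.1975 7.6215 11.4729] v=[4.5276 -2.4770 2.3206]
Step 7: x=[7.2680 6.6864 12.6704] v=[2.1409 -1.8702 2.3949]
Step 8: x=[6.3761 6.5720 13.3719] v=[-1.7839 -0.2288 1.4029]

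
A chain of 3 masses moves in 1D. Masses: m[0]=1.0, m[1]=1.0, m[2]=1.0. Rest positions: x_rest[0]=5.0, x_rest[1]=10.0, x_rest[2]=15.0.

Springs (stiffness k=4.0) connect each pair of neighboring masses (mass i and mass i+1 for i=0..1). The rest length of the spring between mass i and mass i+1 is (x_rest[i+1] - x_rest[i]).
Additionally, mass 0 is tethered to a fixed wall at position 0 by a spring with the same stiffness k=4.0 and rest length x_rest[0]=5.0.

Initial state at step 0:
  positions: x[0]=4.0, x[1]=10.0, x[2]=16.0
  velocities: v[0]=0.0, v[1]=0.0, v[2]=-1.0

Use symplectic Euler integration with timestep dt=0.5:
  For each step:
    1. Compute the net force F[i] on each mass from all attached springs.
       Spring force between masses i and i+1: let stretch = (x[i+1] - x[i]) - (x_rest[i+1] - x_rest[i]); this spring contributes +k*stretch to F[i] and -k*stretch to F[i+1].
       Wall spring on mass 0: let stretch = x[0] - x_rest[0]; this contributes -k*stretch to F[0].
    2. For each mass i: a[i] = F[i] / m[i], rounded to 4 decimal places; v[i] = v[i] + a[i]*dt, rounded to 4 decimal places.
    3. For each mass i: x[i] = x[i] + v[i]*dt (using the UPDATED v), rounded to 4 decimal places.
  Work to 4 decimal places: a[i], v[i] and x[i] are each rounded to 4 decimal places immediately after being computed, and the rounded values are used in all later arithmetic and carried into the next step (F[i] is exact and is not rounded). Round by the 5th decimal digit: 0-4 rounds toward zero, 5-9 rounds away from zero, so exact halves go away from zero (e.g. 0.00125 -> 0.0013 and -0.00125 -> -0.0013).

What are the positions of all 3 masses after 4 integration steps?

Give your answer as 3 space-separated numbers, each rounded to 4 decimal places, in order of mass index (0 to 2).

Answer: 3.5000 8.5000 15.5000

Derivation:
Step 0: x=[4.0000 10.0000 16.0000] v=[0.0000 0.0000 -1.0000]
Step 1: x=[6.0000 10.0000 14.5000] v=[4.0000 0.0000 -3.0000]
Step 2: x=[6.0000 10.5000 13.5000] v=[0.0000 1.0000 -2.0000]
Step 3: x=[4.5000 9.5000 14.5000] v=[-3.0000 -2.0000 2.0000]
Step 4: x=[3.5000 8.5000 15.5000] v=[-2.0000 -2.0000 2.0000]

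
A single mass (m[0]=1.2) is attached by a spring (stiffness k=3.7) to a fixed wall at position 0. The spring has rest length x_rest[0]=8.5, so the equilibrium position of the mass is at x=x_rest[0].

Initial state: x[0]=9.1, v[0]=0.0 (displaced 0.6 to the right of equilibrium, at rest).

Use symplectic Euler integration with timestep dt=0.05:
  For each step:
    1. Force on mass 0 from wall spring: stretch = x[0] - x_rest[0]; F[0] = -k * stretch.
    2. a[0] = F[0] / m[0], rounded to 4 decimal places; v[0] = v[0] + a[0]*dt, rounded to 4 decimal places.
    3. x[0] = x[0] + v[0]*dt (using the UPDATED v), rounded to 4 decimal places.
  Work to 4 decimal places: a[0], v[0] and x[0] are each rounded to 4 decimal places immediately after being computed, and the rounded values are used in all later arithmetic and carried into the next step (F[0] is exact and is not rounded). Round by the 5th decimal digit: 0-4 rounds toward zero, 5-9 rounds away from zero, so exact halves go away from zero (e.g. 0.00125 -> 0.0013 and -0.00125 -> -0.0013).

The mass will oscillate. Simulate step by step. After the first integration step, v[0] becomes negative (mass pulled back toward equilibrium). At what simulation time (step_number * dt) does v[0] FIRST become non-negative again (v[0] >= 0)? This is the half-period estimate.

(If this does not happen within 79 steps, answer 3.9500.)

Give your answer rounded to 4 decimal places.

Answer: 1.8000

Derivation:
Step 0: x=[9.1000] v=[0.0000]
Step 1: x=[9.0954] v=[-0.0925]
Step 2: x=[9.0862] v=[-0.1843]
Step 3: x=[9.0725] v=[-0.2747]
Step 4: x=[9.0544] v=[-0.3630]
Step 5: x=[9.0320] v=[-0.4485]
Step 6: x=[9.0055] v=[-0.5305]
Step 7: x=[8.9751] v=[-0.6084]
Step 8: x=[8.9410] v=[-0.6816]
Step 9: x=[8.9035] v=[-0.7496]
Step 10: x=[8.8629] v=[-0.8118]
Step 11: x=[8.8195] v=[-0.8677]
Step 12: x=[8.7737] v=[-0.9170]
Step 13: x=[8.7257] v=[-0.9592]
Step 14: x=[8.6760] v=[-0.9940]
Step 15: x=[8.6249] v=[-1.0211]
Step 16: x=[8.5729] v=[-1.0404]
Step 17: x=[8.5203] v=[-1.0516]
Step 18: x=[8.4676] v=[-1.0547]
Step 19: x=[8.4151] v=[-1.0497]
Step 20: x=[8.3633] v=[-1.0366]
Step 21: x=[8.3125] v=[-1.0155]
Step 22: x=[8.2632] v=[-0.9866]
Step 23: x=[8.2157] v=[-0.9501]
Step 24: x=[8.1704] v=[-0.9063]
Step 25: x=[8.1276] v=[-0.8555]
Step 26: x=[8.0877] v=[-0.7981]
Step 27: x=[8.0510] v=[-0.7345]
Step 28: x=[8.0177] v=[-0.6653]
Step 29: x=[7.9882] v=[-0.5909]
Step 30: x=[7.9626] v=[-0.5120]
Step 31: x=[7.9411] v=[-0.4292]
Step 32: x=[7.9240] v=[-0.3430]
Step 33: x=[7.9113] v=[-0.2542]
Step 34: x=[7.9031] v=[-0.1634]
Step 35: x=[7.8995] v=[-0.0714]
Step 36: x=[7.9006] v=[0.0212]
First v>=0 after going negative at step 36, time=1.8000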